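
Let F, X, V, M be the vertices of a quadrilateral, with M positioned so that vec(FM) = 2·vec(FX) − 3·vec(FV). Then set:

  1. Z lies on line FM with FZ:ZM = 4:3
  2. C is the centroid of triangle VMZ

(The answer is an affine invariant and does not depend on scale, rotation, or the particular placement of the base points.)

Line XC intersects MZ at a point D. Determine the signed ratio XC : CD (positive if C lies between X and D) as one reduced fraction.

Choose coordinates F = (0, 0), X = (1, 0), V = (0, 1), M = (2, -3).
1. Z lies on line FM with FZ:ZM = 4:3 ⇒ Z = (8/7, -12/7)
2. C is the centroid of triangle VMZ ⇒ C = (22/21, -26/21)
line XC meets MZ at D = (52/49, -78/49)
C = X + t·(D−X) with t = 7/9, so XC:CD = 7/9:2/9

XC:CD = 7/2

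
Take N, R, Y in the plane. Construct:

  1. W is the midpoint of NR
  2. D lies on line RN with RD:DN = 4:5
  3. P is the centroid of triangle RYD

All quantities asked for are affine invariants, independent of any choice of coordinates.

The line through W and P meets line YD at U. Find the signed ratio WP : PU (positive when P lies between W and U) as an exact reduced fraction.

Set N = (0, 0), R = (1, 0), Y = (0, 1); any affine frame gives the same invariant.
1. W is the midpoint of NR ⇒ W = (1/2, 0)
2. D lies on line RN with RD:DN = 4:5 ⇒ D = (5/9, 0)
3. P is the centroid of triangle RYD ⇒ P = (14/27, 1/3)
line WP meets YD at U = (50/99, 1/11)
P = W + t·(U−W) with t = 11/3, so WP:PU = 11/3:-8/3

WP:PU = -11/8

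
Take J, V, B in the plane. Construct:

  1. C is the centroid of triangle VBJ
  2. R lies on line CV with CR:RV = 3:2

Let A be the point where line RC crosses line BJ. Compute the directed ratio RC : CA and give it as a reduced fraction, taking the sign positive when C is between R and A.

RC:CA = 6/5

Choose coordinates J = (0, 0), V = (1, 0), B = (0, 1).
1. C is the centroid of triangle VBJ ⇒ C = (1/3, 1/3)
2. R lies on line CV with CR:RV = 3:2 ⇒ R = (11/15, 2/15)
line RC meets BJ at A = (0, 1/2)
C = R + t·(A−R) with t = 6/11, so RC:CA = 6/11:5/11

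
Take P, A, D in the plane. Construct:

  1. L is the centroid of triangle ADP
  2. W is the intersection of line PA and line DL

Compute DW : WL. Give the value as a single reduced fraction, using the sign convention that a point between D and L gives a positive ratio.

Work in coordinates with P = (0, 0), A = (1, 0), D = (0, 1).
1. L is the centroid of triangle ADP ⇒ L = (1/3, 1/3)
2. W is the intersection of line PA and line DL ⇒ W = (1/2, 0)
W = D + t·(L−D) with t = 3/2, so DW:WL = t:(1−t) = 3/2:-1/2

DW:WL = -3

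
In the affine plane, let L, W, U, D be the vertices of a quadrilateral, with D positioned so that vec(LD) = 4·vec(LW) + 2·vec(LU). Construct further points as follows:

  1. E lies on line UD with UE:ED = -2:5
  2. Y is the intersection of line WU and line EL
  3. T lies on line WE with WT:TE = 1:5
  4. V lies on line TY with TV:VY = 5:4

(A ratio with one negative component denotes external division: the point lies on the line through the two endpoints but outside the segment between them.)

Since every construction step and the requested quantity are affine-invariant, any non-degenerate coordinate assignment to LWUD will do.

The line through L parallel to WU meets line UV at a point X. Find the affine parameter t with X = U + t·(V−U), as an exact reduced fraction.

t = 81/20

Assign L = (0, 0), W = (1, 0), U = (0, 1), D = (4, 2) — the answer is frame-independent, so this choice is without loss of generality.
1. E lies on line UD with UE:ED = -2:5 ⇒ E = (-8/3, 1/3)
2. Y is the intersection of line WU and line EL ⇒ Y = (8/7, -1/7)
3. T lies on line WE with WT:TE = 1:5 ⇒ T = (7/18, 1/18)
4. V lies on line TY with TV:VY = 5:4 ⇒ V = (458/567, -31/567)
through L parallel to WU: direction (-1, 1); meets UV at X = (229/70, -229/70)
X = U + t·(V−U) with t = 81/20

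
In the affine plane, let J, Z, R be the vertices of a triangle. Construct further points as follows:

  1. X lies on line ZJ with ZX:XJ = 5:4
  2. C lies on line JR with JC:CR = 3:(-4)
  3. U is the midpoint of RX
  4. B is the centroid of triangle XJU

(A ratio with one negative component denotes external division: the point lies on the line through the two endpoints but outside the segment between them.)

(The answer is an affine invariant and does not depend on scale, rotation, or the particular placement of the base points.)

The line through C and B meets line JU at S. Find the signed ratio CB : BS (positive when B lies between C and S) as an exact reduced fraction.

Choose coordinates J = (0, 0), Z = (1, 0), R = (0, 1).
1. X lies on line ZJ with ZX:XJ = 5:4 ⇒ X = (4/9, 0)
2. C lies on line JR with JC:CR = 3:(-4) ⇒ C = (0, -3)
3. U is the midpoint of RX ⇒ U = (2/9, 1/2)
4. B is the centroid of triangle XJU ⇒ B = (2/9, 1/6)
line CB meets JU at S = (1/4, 9/16)
B = C + t·(S−C) with t = 8/9, so CB:BS = 8/9:1/9

CB:BS = 8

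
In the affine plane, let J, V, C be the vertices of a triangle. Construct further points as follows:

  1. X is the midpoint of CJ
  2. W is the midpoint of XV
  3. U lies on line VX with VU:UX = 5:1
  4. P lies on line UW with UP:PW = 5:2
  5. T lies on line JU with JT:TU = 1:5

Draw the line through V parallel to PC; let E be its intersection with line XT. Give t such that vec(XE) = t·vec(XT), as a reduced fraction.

Work in coordinates with J = (0, 0), V = (1, 0), C = (0, 1).
1. X is the midpoint of CJ ⇒ X = (0, 1/2)
2. W is the midpoint of XV ⇒ W = (1/2, 1/4)
3. U lies on line VX with VU:UX = 5:1 ⇒ U = (1/6, 5/12)
4. P lies on line UW with UP:PW = 5:2 ⇒ P = (17/42, 25/84)
5. T lies on line JU with JT:TU = 1:5 ⇒ T = (1/36, 5/72)
through V parallel to PC: direction (-17/42, 59/84); meets XT at E = (-7/78, 295/156)
E = X + t·(T−X) with t = -42/13

t = -42/13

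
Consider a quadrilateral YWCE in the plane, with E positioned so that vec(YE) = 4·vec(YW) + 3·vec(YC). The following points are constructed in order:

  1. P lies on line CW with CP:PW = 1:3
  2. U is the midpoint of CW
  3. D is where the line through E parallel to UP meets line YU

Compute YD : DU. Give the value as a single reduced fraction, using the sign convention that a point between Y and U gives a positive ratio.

Work in coordinates with Y = (0, 0), W = (1, 0), C = (0, 1), E = (4, 3).
1. P lies on line CW with CP:PW = 1:3 ⇒ P = (1/4, 3/4)
2. U is the midpoint of CW ⇒ U = (1/2, 1/2)
3. D is where the line through E parallel to UP meets line YU ⇒ D = (7/2, 7/2)
D = Y + t·(U−Y) with t = 7, so YD:DU = t:(1−t) = 7:-6

YD:DU = -7/6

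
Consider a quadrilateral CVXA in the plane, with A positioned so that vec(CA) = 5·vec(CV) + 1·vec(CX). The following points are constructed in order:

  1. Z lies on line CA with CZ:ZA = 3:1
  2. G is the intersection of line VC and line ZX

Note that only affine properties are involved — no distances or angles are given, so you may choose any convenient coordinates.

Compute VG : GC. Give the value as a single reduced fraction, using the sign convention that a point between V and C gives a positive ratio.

VG:GC = -14/15

Set C = (0, 0), V = (1, 0), X = (0, 1), A = (5, 1); any affine frame gives the same invariant.
1. Z lies on line CA with CZ:ZA = 3:1 ⇒ Z = (15/4, 3/4)
2. G is the intersection of line VC and line ZX ⇒ G = (15, 0)
G = V + t·(C−V) with t = -14, so VG:GC = t:(1−t) = -14:15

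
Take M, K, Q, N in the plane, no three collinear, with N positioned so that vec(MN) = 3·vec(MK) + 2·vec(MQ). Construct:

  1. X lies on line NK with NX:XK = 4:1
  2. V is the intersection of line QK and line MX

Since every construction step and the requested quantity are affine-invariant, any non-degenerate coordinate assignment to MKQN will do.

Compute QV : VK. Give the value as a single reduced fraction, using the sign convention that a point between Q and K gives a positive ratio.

Set M = (0, 0), K = (1, 0), Q = (0, 1), N = (3, 2); any affine frame gives the same invariant.
1. X lies on line NK with NX:XK = 4:1 ⇒ X = (7/5, 2/5)
2. V is the intersection of line QK and line MX ⇒ V = (7/9, 2/9)
V = Q + t·(K−Q) with t = 7/9, so QV:VK = t:(1−t) = 7/9:2/9

QV:VK = 7/2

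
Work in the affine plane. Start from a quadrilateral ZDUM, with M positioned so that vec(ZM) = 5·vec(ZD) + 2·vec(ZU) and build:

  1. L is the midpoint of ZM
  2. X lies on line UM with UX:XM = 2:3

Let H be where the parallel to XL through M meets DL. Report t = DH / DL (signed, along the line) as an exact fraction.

t = 26/11

Assign Z = (0, 0), D = (1, 0), U = (0, 1), M = (5, 2) — the answer is frame-independent, so this choice is without loss of generality.
1. L is the midpoint of ZM ⇒ L = (5/2, 1)
2. X lies on line UM with UX:XM = 2:3 ⇒ X = (2, 7/5)
through M parallel to XL: direction (1/2, -2/5); meets DL at H = (50/11, 26/11)
H = D + t·(L−D) with t = 26/11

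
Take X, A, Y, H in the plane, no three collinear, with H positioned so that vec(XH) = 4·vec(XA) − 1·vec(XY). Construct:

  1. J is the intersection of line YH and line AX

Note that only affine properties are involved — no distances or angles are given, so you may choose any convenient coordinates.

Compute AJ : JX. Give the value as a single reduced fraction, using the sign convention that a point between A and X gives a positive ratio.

AJ:JX = -1/2

Choose coordinates X = (0, 0), A = (1, 0), Y = (0, 1), H = (4, -1).
1. J is the intersection of line YH and line AX ⇒ J = (2, 0)
J = A + t·(X−A) with t = -1, so AJ:JX = t:(1−t) = -1:2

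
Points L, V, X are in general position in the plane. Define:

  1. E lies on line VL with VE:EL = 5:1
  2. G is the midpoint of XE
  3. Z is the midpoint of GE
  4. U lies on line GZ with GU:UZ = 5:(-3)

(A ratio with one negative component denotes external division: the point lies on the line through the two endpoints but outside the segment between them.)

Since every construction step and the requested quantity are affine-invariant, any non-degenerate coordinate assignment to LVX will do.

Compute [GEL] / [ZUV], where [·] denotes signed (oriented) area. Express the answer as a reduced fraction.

[GEL]:[ZUV] = -4/15

Assign L = (0, 0), V = (1, 0), X = (0, 1) — the answer is frame-independent, so this choice is without loss of generality.
1. E lies on line VL with VE:EL = 5:1 ⇒ E = (1/6, 0)
2. G is the midpoint of XE ⇒ G = (1/12, 1/2)
3. Z is the midpoint of GE ⇒ Z = (1/8, 1/4)
4. U lies on line GZ with GU:UZ = 5:(-3) ⇒ U = (3/16, -1/8)
2·[GEL] = -1/12, 2·[ZUV] = 5/16
[GEL]:[ZUV] = -1/12:5/16 = -4/15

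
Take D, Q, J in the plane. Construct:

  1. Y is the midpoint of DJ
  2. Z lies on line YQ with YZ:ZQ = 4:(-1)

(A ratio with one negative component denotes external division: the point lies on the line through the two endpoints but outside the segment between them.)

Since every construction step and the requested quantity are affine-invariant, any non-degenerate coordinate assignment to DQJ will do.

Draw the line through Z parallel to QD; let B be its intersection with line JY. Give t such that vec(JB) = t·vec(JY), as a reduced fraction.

Assign D = (0, 0), Q = (1, 0), J = (0, 1) — the answer is frame-independent, so this choice is without loss of generality.
1. Y is the midpoint of DJ ⇒ Y = (0, 1/2)
2. Z lies on line YQ with YZ:ZQ = 4:(-1) ⇒ Z = (4/3, -1/6)
through Z parallel to QD: direction (-1, 0); meets JY at B = (0, -1/6)
B = J + t·(Y−J) with t = 7/3

t = 7/3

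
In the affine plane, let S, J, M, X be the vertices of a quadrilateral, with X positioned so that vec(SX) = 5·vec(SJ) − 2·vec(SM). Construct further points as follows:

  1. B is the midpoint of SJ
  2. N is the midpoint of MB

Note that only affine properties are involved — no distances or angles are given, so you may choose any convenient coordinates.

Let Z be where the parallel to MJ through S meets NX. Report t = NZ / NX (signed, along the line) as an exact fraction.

Set S = (0, 0), J = (1, 0), M = (0, 1), X = (5, -2); any affine frame gives the same invariant.
1. B is the midpoint of SJ ⇒ B = (1/2, 0)
2. N is the midpoint of MB ⇒ N = (1/4, 1/2)
through S parallel to MJ: direction (1, -1); meets NX at Z = (-4/3, 4/3)
Z = N + t·(X−N) with t = -1/3

t = -1/3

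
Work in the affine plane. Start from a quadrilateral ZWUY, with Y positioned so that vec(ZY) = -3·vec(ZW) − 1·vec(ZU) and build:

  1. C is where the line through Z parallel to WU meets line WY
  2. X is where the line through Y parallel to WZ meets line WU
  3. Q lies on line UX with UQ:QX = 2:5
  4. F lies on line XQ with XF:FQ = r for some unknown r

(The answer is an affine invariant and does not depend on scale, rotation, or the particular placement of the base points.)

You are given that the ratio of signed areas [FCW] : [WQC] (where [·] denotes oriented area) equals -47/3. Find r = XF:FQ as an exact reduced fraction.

r = -4/5

Work in coordinates with Z = (0, 0), W = (1, 0), U = (0, 1), Y = (-3, -1).
1. C is where the line through Z parallel to WU meets line WY ⇒ C = (1/5, -1/5)
2. X is where the line through Y parallel to WZ meets line WU ⇒ X = (2, -1)
3. Q lies on line UX with UQ:QX = 2:5 ⇒ Q = (4/7, 3/7)
4. With XF:FQ = r, write λ = r/(r+1) so F = X + λ·(Q−X); F is affine-linear in λ
Every point depending on F is an affine combination of F and λ-independent points, so each such coordinate is linear in λ; the λ² term in each signed area is a multiple of (Q−X)×(Q−X) = 0, so 2·[FCW] and 2·[WQC] are each linear in λ. Evaluating at λ=0 and λ=1:
  2·[FCW] = 10/7·λ − 1,   2·[WQC] = 3/7
So [FCW]:[WQC] = (10/7·λ − 1) / (3/7). Setting this equal to -47/3:
  10/7·λ − 1 = -47/3·(3/7)  ⇒  λ = -4
Then r = λ/(1−λ) = (-4)/(5) = -4/5. Check: with r = -4/5, F = (54/7, -47/7) and [FCW]:[WQC] = -47/3 as required.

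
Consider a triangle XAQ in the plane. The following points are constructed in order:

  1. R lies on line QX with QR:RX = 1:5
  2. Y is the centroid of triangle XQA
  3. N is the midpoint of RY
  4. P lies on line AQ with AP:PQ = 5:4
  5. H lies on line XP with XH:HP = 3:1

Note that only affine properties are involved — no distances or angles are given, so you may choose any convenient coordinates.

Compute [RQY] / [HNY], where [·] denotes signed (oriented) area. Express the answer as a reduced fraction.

[RQY]:[HNY] = -4

Assign X = (0, 0), A = (1, 0), Q = (0, 1) — the answer is frame-independent, so this choice is without loss of generality.
1. R lies on line QX with QR:RX = 1:5 ⇒ R = (0, 5/6)
2. Y is the centroid of triangle XQA ⇒ Y = (1/3, 1/3)
3. N is the midpoint of RY ⇒ N = (1/6, 7/12)
4. P lies on line AQ with AP:PQ = 5:4 ⇒ P = (4/9, 5/9)
5. H lies on line XP with XH:HP = 3:1 ⇒ H = (1/3, 5/12)
2·[RQY] = -1/18, 2·[HNY] = 1/72
[RQY]:[HNY] = -1/18:1/72 = -4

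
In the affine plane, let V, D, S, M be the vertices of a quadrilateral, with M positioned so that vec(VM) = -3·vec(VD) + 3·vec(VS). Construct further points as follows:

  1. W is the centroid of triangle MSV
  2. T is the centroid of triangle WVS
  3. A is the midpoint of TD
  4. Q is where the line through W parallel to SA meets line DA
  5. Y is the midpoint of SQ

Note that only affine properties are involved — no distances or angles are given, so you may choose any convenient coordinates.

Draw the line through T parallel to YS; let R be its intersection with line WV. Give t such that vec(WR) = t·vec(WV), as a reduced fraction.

Set V = (0, 0), D = (1, 0), S = (0, 1), M = (-3, 3); any affine frame gives the same invariant.
1. W is the centroid of triangle MSV ⇒ W = (-1, 4/3)
2. T is the centroid of triangle WVS ⇒ T = (-1/3, 7/9)
3. A is the midpoint of TD ⇒ A = (1/3, 7/18)
4. Q is where the line through W parallel to SA meets line DA ⇒ Q = (-13/15, 49/45)
5. Y is the midpoint of SQ ⇒ Y = (-13/30, 47/45)
through T parallel to YS: direction (13/30, -2/45); meets WV at R = (-29/48, 29/36)
R = W + t·(V−W) with t = 19/48

t = 19/48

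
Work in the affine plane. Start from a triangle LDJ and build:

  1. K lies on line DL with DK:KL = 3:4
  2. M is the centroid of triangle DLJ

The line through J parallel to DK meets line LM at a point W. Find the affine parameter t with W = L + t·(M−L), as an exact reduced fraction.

t = 3

Choose coordinates L = (0, 0), D = (1, 0), J = (0, 1).
1. K lies on line DL with DK:KL = 3:4 ⇒ K = (4/7, 0)
2. M is the centroid of triangle DLJ ⇒ M = (1/3, 1/3)
through J parallel to DK: direction (-3/7, 0); meets LM at W = (1, 1)
W = L + t·(M−L) with t = 3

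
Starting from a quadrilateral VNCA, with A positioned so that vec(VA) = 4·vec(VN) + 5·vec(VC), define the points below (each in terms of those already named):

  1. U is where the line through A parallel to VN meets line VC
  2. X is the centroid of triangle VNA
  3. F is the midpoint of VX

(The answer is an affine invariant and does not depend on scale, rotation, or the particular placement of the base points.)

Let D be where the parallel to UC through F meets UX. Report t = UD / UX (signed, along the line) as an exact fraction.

t = 1/2

Work in coordinates with V = (0, 0), N = (1, 0), C = (0, 1), A = (4, 5).
1. U is where the line through A parallel to VN meets line VC ⇒ U = (0, 5)
2. X is the centroid of triangle VNA ⇒ X = (5/3, 5/3)
3. F is the midpoint of VX ⇒ F = (5/6, 5/6)
through F parallel to UC: direction (0, -4); meets UX at D = (5/6, 10/3)
D = U + t·(X−U) with t = 1/2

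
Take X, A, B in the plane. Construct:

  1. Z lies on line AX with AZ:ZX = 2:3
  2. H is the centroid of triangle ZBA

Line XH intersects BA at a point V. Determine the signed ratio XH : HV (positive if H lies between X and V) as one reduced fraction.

XH:HV = 13/2

Work in coordinates with X = (0, 0), A = (1, 0), B = (0, 1).
1. Z lies on line AX with AZ:ZX = 2:3 ⇒ Z = (3/5, 0)
2. H is the centroid of triangle ZBA ⇒ H = (8/15, 1/3)
line XH meets BA at V = (8/13, 5/13)
H = X + t·(V−X) with t = 13/15, so XH:HV = 13/15:2/15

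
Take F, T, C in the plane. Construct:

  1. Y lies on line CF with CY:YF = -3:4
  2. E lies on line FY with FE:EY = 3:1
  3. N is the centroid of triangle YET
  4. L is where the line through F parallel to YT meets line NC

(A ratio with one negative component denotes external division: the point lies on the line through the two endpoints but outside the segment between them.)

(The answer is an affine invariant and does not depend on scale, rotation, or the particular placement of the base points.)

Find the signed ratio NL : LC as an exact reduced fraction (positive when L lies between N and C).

NL:LC = -11/3

Set F = (0, 0), T = (1, 0), C = (0, 1); any affine frame gives the same invariant.
1. Y lies on line CF with CY:YF = -3:4 ⇒ Y = (0, 4)
2. E lies on line FY with FE:EY = 3:1 ⇒ E = (0, 3)
3. N is the centroid of triangle YET ⇒ N = (1/3, 7/3)
4. L is where the line through F parallel to YT meets line NC ⇒ L = (-1/8, 1/2)
L = N + t·(C−N) with t = 11/8, so NL:LC = t:(1−t) = 11/8:-3/8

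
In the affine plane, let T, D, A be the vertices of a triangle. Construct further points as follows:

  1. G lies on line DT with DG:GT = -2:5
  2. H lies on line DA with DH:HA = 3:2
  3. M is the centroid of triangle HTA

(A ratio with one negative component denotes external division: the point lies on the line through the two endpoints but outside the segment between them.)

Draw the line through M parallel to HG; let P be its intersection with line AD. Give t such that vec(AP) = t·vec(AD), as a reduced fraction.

t = 23/30

Assign T = (0, 0), D = (1, 0), A = (0, 1) — the answer is frame-independent, so this choice is without loss of generality.
1. G lies on line DT with DG:GT = -2:5 ⇒ G = (5/3, 0)
2. H lies on line DA with DH:HA = 3:2 ⇒ H = (2/5, 3/5)
3. M is the centroid of triangle HTA ⇒ M = (2/15, 8/15)
through M parallel to HG: direction (19/15, -3/5); meets AD at P = (23/30, 7/30)
P = A + t·(D−A) with t = 23/30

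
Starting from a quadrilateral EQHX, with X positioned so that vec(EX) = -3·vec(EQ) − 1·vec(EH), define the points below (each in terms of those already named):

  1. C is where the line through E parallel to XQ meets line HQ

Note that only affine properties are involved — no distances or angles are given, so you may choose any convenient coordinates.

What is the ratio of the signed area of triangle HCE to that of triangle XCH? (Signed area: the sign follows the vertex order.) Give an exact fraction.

Work in coordinates with E = (0, 0), Q = (1, 0), H = (0, 1), X = (-3, -1).
1. C is where the line through E parallel to XQ meets line HQ ⇒ C = (4/5, 1/5)
2·[HCE] = -4/5, 2·[XCH] = 4
[HCE]:[XCH] = -4/5:4 = -1/5

[HCE]:[XCH] = -1/5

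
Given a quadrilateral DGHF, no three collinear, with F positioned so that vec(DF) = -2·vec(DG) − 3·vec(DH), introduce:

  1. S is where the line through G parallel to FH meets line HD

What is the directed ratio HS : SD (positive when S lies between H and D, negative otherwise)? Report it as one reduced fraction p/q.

HS:SD = -3/2

Set D = (0, 0), G = (1, 0), H = (0, 1), F = (-2, -3); any affine frame gives the same invariant.
1. S is where the line through G parallel to FH meets line HD ⇒ S = (0, -2)
S = H + t·(D−H) with t = 3, so HS:SD = t:(1−t) = 3:-2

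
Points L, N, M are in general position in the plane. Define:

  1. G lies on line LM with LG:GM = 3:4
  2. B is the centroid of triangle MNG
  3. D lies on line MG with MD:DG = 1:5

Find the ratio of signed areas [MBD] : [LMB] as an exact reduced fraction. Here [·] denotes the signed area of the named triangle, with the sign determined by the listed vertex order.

Work in coordinates with L = (0, 0), N = (1, 0), M = (0, 1).
1. G lies on line LM with LG:GM = 3:4 ⇒ G = (0, 3/7)
2. B is the centroid of triangle MNG ⇒ B = (1/3, 10/21)
3. D lies on line MG with MD:DG = 1:5 ⇒ D = (0, 19/21)
2·[MBD] = -2/63, 2·[LMB] = -1/3
[MBD]:[LMB] = -2/63:-1/3 = 2/21

[MBD]:[LMB] = 2/21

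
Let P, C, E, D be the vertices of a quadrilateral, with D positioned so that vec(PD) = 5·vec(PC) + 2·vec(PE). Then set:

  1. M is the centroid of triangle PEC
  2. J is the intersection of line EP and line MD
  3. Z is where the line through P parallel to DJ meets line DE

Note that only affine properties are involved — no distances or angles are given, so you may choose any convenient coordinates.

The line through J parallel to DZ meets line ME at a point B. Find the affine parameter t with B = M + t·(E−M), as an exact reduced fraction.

t = -1/14

Choose coordinates P = (0, 0), C = (1, 0), E = (0, 1), D = (5, 2).
1. M is the centroid of triangle PEC ⇒ M = (1/3, 1/3)
2. J is the intersection of line EP and line MD ⇒ J = (0, 3/14)
3. Z is where the line through P parallel to DJ meets line DE ⇒ Z = (70/11, 25/11)
through J parallel to DZ: direction (15/11, 3/11); meets ME at B = (5/14, 2/7)
B = M + t·(E−M) with t = -1/14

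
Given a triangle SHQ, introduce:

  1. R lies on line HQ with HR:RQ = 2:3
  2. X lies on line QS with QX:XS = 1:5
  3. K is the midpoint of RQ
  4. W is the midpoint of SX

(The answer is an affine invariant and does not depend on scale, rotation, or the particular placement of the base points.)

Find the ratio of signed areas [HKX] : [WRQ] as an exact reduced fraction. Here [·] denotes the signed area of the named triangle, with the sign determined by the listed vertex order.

[HKX]:[WRQ] = 1/3

Set S = (0, 0), H = (1, 0), Q = (0, 1); any affine frame gives the same invariant.
1. R lies on line HQ with HR:RQ = 2:3 ⇒ R = (3/5, 2/5)
2. X lies on line QS with QX:XS = 1:5 ⇒ X = (0, 5/6)
3. K is the midpoint of RQ ⇒ K = (3/10, 7/10)
4. W is the midpoint of SX ⇒ W = (0, 5/12)
2·[HKX] = 7/60, 2·[WRQ] = 7/20
[HKX]:[WRQ] = 7/60:7/20 = 1/3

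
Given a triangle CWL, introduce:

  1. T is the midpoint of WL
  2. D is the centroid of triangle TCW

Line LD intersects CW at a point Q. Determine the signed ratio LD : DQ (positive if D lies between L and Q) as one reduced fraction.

Work in coordinates with C = (0, 0), W = (1, 0), L = (0, 1).
1. T is the midpoint of WL ⇒ T = (1/2, 1/2)
2. D is the centroid of triangle TCW ⇒ D = (1/2, 1/6)
line LD meets CW at Q = (3/5, 0)
D = L + t·(Q−L) with t = 5/6, so LD:DQ = 5/6:1/6

LD:DQ = 5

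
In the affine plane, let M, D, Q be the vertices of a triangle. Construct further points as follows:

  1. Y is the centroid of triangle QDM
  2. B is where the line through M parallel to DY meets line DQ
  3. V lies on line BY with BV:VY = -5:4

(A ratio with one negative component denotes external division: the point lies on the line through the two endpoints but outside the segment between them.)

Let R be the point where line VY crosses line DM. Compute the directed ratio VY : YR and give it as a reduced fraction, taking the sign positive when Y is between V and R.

Work in coordinates with M = (0, 0), D = (1, 0), Q = (0, 1).
1. Y is the centroid of triangle QDM ⇒ Y = (1/3, 1/3)
2. B is where the line through M parallel to DY meets line DQ ⇒ B = (2, -1)
3. V lies on line BY with BV:VY = -5:4 ⇒ V = (-19/3, 17/3)
line VY meets DM at R = (3/4, 0)
Y = V + t·(R−V) with t = 16/17, so VY:YR = 16/17:1/17

VY:YR = 16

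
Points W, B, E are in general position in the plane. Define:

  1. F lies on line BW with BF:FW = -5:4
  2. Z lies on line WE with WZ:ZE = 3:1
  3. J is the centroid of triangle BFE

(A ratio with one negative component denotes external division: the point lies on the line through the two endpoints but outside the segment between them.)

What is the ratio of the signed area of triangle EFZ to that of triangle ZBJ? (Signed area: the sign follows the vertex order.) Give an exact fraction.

Choose coordinates W = (0, 0), B = (1, 0), E = (0, 1).
1. F lies on line BW with BF:FW = -5:4 ⇒ F = (-4, 0)
2. Z lies on line WE with WZ:ZE = 3:1 ⇒ Z = (0, 3/4)
3. J is the centroid of triangle BFE ⇒ J = (-1, 1/3)
2·[EFZ] = 1, 2·[ZBJ] = -7/6
[EFZ]:[ZBJ] = 1:-7/6 = -6/7

[EFZ]:[ZBJ] = -6/7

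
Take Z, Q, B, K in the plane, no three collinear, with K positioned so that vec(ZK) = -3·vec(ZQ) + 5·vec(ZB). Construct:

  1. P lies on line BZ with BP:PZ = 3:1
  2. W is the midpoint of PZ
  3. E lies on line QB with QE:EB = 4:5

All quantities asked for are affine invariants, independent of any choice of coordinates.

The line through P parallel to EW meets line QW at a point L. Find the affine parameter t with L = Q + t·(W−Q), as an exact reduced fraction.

t = 33/28

Assign Z = (0, 0), Q = (1, 0), B = (0, 1), K = (-3, 5) — the answer is frame-independent, so this choice is without loss of generality.
1. P lies on line BZ with BP:PZ = 3:1 ⇒ P = (0, 1/4)
2. W is the midpoint of PZ ⇒ W = (0, 1/8)
3. E lies on line QB with QE:EB = 4:5 ⇒ E = (5/9, 4/9)
through P parallel to EW: direction (-5/9, -23/72); meets QW at L = (-5/28, 33/224)
L = Q + t·(W−Q) with t = 33/28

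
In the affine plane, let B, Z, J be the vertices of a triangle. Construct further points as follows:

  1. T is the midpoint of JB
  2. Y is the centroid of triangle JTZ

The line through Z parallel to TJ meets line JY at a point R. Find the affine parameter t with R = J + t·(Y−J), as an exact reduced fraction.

Assign B = (0, 0), Z = (1, 0), J = (0, 1) — the answer is frame-independent, so this choice is without loss of generality.
1. T is the midpoint of JB ⇒ T = (0, 1/2)
2. Y is the centroid of triangle JTZ ⇒ Y = (1/3, 1/2)
through Z parallel to TJ: direction (0, 1/2); meets JY at R = (1, -1/2)
R = J + t·(Y−J) with t = 3

t = 3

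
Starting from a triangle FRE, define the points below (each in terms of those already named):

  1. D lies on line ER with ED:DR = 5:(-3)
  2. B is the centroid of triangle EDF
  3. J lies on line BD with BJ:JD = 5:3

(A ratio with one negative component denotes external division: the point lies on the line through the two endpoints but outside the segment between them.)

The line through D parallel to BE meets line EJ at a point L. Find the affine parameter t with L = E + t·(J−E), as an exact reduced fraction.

t = 8/5

Work in coordinates with F = (0, 0), R = (1, 0), E = (0, 1).
1. D lies on line ER with ED:DR = 5:(-3) ⇒ D = (5/2, -3/2)
2. B is the centroid of triangle EDF ⇒ B = (5/6, -1/6)
3. J lies on line BD with BJ:JD = 5:3 ⇒ J = (15/8, -1)
through D parallel to BE: direction (-5/6, 7/6); meets EJ at L = (3, -11/5)
L = E + t·(J−E) with t = 8/5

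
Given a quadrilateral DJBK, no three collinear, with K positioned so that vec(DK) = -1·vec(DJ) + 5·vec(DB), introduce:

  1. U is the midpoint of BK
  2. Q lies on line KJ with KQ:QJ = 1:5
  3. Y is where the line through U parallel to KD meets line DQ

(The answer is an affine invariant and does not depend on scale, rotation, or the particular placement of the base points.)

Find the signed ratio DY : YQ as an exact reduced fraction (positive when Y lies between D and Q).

Choose coordinates D = (0, 0), J = (1, 0), B = (0, 1), K = (-1, 5).
1. U is the midpoint of BK ⇒ U = (-1/2, 3)
2. Q lies on line KJ with KQ:QJ = 1:5 ⇒ Q = (-2/3, 25/6)
3. Y is where the line through U parallel to KD meets line DQ ⇒ Y = (-2/5, 5/2)
Y = D + t·(Q−D) with t = 3/5, so DY:YQ = t:(1−t) = 3/5:2/5

DY:YQ = 3/2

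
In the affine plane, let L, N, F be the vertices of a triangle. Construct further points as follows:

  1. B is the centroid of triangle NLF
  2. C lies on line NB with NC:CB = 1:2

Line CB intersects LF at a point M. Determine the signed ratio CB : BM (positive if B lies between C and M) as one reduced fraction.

CB:BM = 4/3

Assign L = (0, 0), N = (1, 0), F = (0, 1) — the answer is frame-independent, so this choice is without loss of generality.
1. B is the centroid of triangle NLF ⇒ B = (1/3, 1/3)
2. C lies on line NB with NC:CB = 1:2 ⇒ C = (7/9, 1/9)
line CB meets LF at M = (0, 1/2)
B = C + t·(M−C) with t = 4/7, so CB:BM = 4/7:3/7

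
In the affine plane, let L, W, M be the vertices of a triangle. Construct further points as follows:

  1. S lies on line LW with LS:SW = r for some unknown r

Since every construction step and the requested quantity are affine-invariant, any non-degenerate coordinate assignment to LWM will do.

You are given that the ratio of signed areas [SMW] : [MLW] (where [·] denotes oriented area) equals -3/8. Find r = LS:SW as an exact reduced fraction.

r = 5/3

Work in coordinates with L = (0, 0), W = (1, 0), M = (0, 1).
1. With LS:SW = r, write λ = r/(r+1) so S = L + λ·(W−L); S is affine-linear in λ
Every point depending on S is an affine combination of S and λ-independent points, so each such coordinate is linear in λ; the λ² term in each signed area is a multiple of (W−L)×(W−L) = 0, so 2·[SMW] and 2·[MLW] are each linear in λ. Evaluating at λ=0 and λ=1:
  2·[SMW] = λ − 1,   2·[MLW] = 1
So [SMW]:[MLW] = (λ − 1) / (1). Setting this equal to -3/8:
  λ − 1 = -3/8·(1)  ⇒  λ = 5/8
Then r = λ/(1−λ) = (5/8)/(3/8) = 5/3. Check: with r = 5/3, S = (5/8, 0) and [SMW]:[MLW] = -3/8 as required.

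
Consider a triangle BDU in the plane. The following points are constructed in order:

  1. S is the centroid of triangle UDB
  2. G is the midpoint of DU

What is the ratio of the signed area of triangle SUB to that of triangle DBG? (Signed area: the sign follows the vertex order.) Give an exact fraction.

[SUB]:[DBG] = -2/3

Set B = (0, 0), D = (1, 0), U = (0, 1); any affine frame gives the same invariant.
1. S is the centroid of triangle UDB ⇒ S = (1/3, 1/3)
2. G is the midpoint of DU ⇒ G = (1/2, 1/2)
2·[SUB] = 1/3, 2·[DBG] = -1/2
[SUB]:[DBG] = 1/3:-1/2 = -2/3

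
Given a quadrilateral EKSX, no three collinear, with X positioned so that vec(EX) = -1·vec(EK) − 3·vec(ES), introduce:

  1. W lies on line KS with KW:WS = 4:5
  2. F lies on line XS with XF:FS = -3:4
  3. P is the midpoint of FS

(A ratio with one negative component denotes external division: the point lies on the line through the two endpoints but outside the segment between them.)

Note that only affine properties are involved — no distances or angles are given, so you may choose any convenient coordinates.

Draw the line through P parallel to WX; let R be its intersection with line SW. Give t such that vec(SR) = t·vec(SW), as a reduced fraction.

t = 2

Assign E = (0, 0), K = (1, 0), S = (0, 1), X = (-1, -3) — the answer is frame-independent, so this choice is without loss of generality.
1. W lies on line KS with KW:WS = 4:5 ⇒ W = (5/9, 4/9)
2. F lies on line XS with XF:FS = -3:4 ⇒ F = (-4, -15)
3. P is the midpoint of FS ⇒ P = (-2, -7)
through P parallel to WX: direction (-14/9, -31/9); meets SW at R = (10/9, -1/9)
R = S + t·(W−S) with t = 2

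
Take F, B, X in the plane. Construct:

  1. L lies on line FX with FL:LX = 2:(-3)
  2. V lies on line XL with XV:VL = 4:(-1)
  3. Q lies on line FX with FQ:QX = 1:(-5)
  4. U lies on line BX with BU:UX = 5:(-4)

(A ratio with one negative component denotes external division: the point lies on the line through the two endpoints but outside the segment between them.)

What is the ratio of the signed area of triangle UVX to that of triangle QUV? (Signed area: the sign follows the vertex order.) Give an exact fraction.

[UVX]:[QUV] = 16/11

Work in coordinates with F = (0, 0), B = (1, 0), X = (0, 1).
1. L lies on line FX with FL:LX = 2:(-3) ⇒ L = (0, -2)
2. V lies on line XL with XV:VL = 4:(-1) ⇒ V = (0, -3)
3. Q lies on line FX with FQ:QX = 1:(-5) ⇒ Q = (0, -1/4)
4. U lies on line BX with BU:UX = 5:(-4) ⇒ U = (-4, 5)
2·[UVX] = 16, 2·[QUV] = 11
[UVX]:[QUV] = 16:11 = 16/11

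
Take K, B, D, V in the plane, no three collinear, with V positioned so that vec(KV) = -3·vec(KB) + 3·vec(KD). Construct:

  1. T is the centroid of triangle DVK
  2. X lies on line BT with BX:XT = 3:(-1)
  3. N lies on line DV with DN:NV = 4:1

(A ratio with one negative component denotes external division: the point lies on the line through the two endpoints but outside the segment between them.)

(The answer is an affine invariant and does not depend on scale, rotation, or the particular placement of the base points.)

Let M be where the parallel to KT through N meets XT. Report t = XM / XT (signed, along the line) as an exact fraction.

t = 1/10

Set K = (0, 0), B = (1, 0), D = (0, 1), V = (-3, 3); any affine frame gives the same invariant.
1. T is the centroid of triangle DVK ⇒ T = (-1, 4/3)
2. X lies on line BT with BX:XT = 3:(-1) ⇒ X = (-2, 2)
3. N lies on line DV with DN:NV = 4:1 ⇒ N = (-12/5, 13/5)
through N parallel to KT: direction (-1, 4/3); meets XT at M = (-19/10, 29/15)
M = X + t·(T−X) with t = 1/10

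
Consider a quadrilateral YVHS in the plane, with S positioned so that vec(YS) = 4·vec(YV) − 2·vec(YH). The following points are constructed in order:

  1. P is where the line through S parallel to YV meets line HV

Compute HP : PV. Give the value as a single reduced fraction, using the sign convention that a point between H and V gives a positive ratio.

HP:PV = -3/2

Set Y = (0, 0), V = (1, 0), H = (0, 1), S = (4, -2); any affine frame gives the same invariant.
1. P is where the line through S parallel to YV meets line HV ⇒ P = (3, -2)
P = H + t·(V−H) with t = 3, so HP:PV = t:(1−t) = 3:-2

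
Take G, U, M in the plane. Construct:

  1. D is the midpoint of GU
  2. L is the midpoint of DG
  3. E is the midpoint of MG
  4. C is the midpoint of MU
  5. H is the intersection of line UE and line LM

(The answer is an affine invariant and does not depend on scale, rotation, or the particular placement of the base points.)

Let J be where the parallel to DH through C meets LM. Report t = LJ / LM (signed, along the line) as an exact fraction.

t = 8/7

Assign G = (0, 0), U = (1, 0), M = (0, 1) — the answer is frame-independent, so this choice is without loss of generality.
1. D is the midpoint of GU ⇒ D = (1/2, 0)
2. L is the midpoint of DG ⇒ L = (1/4, 0)
3. E is the midpoint of MG ⇒ E = (0, 1/2)
4. C is the midpoint of MU ⇒ C = (1/2, 1/2)
5. H is the intersection of line UE and line LM ⇒ H = (1/7, 3/7)
through C parallel to DH: direction (-5/14, 3/7); meets LM at J = (-1/28, 8/7)
J = L + t·(M−L) with t = 8/7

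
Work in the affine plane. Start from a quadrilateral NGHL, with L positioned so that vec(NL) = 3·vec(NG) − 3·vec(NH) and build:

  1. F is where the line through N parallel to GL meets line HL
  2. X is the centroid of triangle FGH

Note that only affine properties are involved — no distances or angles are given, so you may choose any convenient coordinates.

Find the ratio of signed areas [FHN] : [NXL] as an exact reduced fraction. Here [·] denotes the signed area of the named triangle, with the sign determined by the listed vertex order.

Set N = (0, 0), G = (1, 0), H = (0, 1), L = (3, -3); any affine frame gives the same invariant.
1. F is where the line through N parallel to GL meets line HL ⇒ F = (-6, 9)
2. X is the centroid of triangle FGH ⇒ X = (-5/3, 10/3)
2·[FHN] = -6, 2·[NXL] = -5
[FHN]:[NXL] = -6:-5 = 6/5

[FHN]:[NXL] = 6/5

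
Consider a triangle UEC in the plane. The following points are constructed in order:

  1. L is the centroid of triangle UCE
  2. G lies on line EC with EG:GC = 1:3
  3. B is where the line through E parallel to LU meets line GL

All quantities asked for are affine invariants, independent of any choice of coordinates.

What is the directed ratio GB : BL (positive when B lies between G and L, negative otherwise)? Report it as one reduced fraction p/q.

Work in coordinates with U = (0, 0), E = (1, 0), C = (0, 1).
1. L is the centroid of triangle UCE ⇒ L = (1/3, 1/3)
2. G lies on line EC with EG:GC = 1:3 ⇒ G = (3/4, 1/4)
3. B is where the line through E parallel to LU meets line GL ⇒ B = (7/6, 1/6)
B = G + t·(L−G) with t = -1, so GB:BL = t:(1−t) = -1:2

GB:BL = -1/2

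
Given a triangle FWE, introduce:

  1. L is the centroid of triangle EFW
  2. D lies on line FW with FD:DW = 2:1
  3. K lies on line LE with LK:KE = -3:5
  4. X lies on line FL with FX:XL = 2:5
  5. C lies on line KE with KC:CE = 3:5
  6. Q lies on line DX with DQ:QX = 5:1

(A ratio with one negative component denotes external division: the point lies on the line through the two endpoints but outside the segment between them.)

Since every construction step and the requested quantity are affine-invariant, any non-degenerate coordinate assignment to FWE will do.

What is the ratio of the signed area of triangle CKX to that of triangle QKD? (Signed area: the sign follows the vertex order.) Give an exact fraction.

[CKX]:[QKD] = -135/184

Work in coordinates with F = (0, 0), W = (1, 0), E = (0, 1).
1. L is the centroid of triangle EFW ⇒ L = (1/3, 1/3)
2. D lies on line FW with FD:DW = 2:1 ⇒ D = (2/3, 0)
3. K lies on line LE with LK:KE = -3:5 ⇒ K = (5/6, -2/3)
4. X lies on line FL with FX:XL = 2:5 ⇒ X = (2/21, 2/21)
5. C lies on line KE with KC:CE = 3:5 ⇒ C = (25/48, -1/24)
6. Q lies on line DX with DQ:QX = 5:1 ⇒ Q = (4/21, 5/63)
2·[CKX] = -25/112, 2·[QKD] = 115/378
[CKX]:[QKD] = -25/112:115/378 = -135/184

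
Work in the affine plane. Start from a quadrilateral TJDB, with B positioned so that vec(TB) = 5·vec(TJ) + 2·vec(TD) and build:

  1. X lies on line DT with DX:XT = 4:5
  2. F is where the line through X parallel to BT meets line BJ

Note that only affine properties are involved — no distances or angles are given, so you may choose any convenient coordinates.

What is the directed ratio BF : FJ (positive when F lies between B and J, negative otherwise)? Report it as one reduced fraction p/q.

BF:FJ = -25/43

Set T = (0, 0), J = (1, 0), D = (0, 1), B = (5, 2); any affine frame gives the same invariant.
1. X lies on line DT with DX:XT = 4:5 ⇒ X = (0, 5/9)
2. F is where the line through X parallel to BT meets line BJ ⇒ F = (95/9, 43/9)
F = B + t·(J−B) with t = -25/18, so BF:FJ = t:(1−t) = -25/18:43/18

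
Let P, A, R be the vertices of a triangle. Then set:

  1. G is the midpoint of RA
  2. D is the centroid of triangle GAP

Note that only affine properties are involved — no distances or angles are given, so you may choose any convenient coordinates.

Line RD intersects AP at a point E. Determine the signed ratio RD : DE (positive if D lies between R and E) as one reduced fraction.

RD:DE = 5

Set P = (0, 0), A = (1, 0), R = (0, 1); any affine frame gives the same invariant.
1. G is the midpoint of RA ⇒ G = (1/2, 1/2)
2. D is the centroid of triangle GAP ⇒ D = (1/2, 1/6)
line RD meets AP at E = (3/5, 0)
D = R + t·(E−R) with t = 5/6, so RD:DE = 5/6:1/6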